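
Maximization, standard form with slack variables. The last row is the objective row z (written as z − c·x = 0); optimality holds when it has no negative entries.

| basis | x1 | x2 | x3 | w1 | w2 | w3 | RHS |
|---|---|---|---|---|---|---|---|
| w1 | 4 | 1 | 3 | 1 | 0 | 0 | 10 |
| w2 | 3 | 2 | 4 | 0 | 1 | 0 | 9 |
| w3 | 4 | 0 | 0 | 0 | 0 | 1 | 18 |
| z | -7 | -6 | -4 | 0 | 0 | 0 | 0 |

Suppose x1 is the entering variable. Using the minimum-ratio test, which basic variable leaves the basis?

Column x1 entries and ratios — w1: 10/4 = 5/2; w2: 9/3 = 3; w3: 18/4 = 9/2.
Smallest ratio is 5/2 in the row of w1, so w1 leaves.

w1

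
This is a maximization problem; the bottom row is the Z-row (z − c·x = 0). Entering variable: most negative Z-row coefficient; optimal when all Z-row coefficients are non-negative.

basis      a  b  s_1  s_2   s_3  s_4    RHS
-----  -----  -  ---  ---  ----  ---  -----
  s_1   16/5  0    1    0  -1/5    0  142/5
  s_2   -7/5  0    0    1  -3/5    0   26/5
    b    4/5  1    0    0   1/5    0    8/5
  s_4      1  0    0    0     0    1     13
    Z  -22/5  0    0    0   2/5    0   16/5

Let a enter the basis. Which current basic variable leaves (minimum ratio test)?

Column a entries and ratios — s_1: (142/5)/(16/5) = 71/8; s_2: -7/5 ≤ 0, skip; b: (8/5)/(4/5) = 2; s_4: 13/1 = 13.
Smallest ratio is 2 in the row of b, so b leaves.

b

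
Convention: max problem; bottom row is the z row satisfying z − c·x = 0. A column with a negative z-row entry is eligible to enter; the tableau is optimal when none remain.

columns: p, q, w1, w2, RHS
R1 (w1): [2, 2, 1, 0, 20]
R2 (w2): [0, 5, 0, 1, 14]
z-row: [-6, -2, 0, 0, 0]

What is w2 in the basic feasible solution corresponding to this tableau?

w2 is basic (row 2); its value is the RHS of that row, 14.

14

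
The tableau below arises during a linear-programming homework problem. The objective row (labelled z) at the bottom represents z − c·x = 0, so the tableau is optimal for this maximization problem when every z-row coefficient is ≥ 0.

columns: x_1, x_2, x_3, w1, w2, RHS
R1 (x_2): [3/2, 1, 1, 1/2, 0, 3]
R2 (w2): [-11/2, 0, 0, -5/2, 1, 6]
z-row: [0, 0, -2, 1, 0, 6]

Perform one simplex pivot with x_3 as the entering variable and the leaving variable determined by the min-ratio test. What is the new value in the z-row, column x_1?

3

Ratio test on column x_3 — row 1: 3/1 = 3; row 2: entry 0 ≤ 0. Minimum is 3 at row 1 (x_2 leaves); pivot element 1.
Divide row 1 by 1; eliminate column x_3 from the other rows.
z-row update in column x_1: 0 − (-2)·(3/2) = 3.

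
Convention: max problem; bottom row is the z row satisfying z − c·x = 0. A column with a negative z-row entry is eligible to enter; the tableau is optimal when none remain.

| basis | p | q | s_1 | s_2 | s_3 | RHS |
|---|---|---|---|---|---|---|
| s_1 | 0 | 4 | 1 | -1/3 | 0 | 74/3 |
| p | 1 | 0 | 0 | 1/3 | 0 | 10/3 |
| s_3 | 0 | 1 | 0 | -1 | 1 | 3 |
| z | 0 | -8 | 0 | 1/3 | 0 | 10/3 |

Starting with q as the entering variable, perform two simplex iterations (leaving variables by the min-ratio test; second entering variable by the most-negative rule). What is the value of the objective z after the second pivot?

592/11

Ratio test on column q — row 1: (74/3)/4 = 37/6; row 2: entry 0 ≤ 0; row 3: 3/1 = 3. Minimum is 3 at row 3 (s_3 leaves); pivot element 1.
Pivot on row 3; the z-row RHS becomes 10/3 − (-8)·3 = 82/3.
Next entering variable (most negative z-row entry -23/3): s_2.
Ratio test on column s_2 — row 1: (38/3)/(11/3) = 38/11; row 2: (10/3)/(1/3) = 10; row 3: entry -1 ≤ 0. Minimum is 38/11 at row 1 (s_1 leaves); pivot element 11/3.
After the second pivot the z-row RHS is 82/3 − (-23/3)·(38/11) = 592/11.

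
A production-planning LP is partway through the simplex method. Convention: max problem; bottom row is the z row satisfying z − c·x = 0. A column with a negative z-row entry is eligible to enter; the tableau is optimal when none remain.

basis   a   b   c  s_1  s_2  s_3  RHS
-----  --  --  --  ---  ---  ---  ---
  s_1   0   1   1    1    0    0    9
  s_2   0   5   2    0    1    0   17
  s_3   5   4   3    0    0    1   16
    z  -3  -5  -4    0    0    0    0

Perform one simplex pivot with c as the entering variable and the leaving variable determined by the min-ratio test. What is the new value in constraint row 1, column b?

Ratio test on column c — row 1: 9/1 = 9; row 2: 17/2 = 17/2; row 3: 16/3 = 16/3. Minimum is 16/3 at row 3 (s_3 leaves); pivot element 3.
Divide row 3 by 3; eliminate column c from the other rows.
Row 1 update in column b: 1 − 1·(4/3) = -1/3.

-1/3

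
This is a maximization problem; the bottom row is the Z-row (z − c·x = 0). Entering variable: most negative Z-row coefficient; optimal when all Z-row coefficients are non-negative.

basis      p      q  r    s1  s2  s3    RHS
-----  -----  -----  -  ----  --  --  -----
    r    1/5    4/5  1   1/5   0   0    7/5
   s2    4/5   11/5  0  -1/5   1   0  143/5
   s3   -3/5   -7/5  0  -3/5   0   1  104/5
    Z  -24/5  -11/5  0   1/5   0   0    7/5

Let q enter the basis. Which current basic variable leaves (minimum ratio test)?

Column q entries and ratios — r: (7/5)/(4/5) = 7/4; s2: (143/5)/(11/5) = 13; s3: -7/5 ≤ 0, skip.
Smallest ratio is 7/4 in the row of r, so r leaves.

r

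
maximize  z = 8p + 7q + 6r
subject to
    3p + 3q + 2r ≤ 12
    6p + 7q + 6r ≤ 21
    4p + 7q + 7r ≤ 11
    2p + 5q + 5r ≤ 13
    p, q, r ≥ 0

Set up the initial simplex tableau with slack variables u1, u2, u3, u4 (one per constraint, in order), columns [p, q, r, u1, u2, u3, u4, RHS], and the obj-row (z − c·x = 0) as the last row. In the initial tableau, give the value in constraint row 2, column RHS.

The RHS of constraint 2 is b_2 = 21.

21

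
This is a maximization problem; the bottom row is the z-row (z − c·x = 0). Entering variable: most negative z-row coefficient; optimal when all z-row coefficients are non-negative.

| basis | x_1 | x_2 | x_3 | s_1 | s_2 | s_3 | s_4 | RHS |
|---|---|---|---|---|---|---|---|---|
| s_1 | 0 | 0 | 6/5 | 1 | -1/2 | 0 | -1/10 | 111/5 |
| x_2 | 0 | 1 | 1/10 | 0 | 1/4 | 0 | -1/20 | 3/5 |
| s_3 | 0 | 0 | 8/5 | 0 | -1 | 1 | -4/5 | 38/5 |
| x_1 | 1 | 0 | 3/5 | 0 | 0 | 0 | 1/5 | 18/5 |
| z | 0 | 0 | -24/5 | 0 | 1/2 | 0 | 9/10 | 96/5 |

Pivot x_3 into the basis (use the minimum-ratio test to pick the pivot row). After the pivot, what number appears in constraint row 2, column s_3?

-1/16

Ratio test on column x_3 — row 1: (111/5)/(6/5) = 37/2; row 2: (3/5)/(1/10) = 6; row 3: (38/5)/(8/5) = 19/4; row 4: (18/5)/(3/5) = 6. Minimum is 19/4 at row 3 (s_3 leaves); pivot element 8/5.
Divide row 3 by 8/5; eliminate column x_3 from the other rows.
Row 2 update in column s_3: 0 − (1/10)·(5/8) = -1/16.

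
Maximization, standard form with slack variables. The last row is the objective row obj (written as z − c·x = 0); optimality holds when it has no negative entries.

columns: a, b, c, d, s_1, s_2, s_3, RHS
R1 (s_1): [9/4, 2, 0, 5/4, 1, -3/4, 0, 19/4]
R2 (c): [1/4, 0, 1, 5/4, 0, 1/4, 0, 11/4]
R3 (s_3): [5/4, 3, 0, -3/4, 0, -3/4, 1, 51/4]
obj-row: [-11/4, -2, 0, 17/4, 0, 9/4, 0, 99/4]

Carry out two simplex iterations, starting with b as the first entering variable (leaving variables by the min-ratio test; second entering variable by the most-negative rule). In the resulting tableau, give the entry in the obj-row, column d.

52/9

Ratio test on column b — row 1: (19/4)/2 = 19/8; row 2: entry 0 ≤ 0; row 3: (51/4)/3 = 17/4. Minimum is 19/8 at row 1 (s_1 leaves); pivot element 2.
Divide row 1 by 2; eliminate column b from the other rows.
Second iteration: most negative obj-row entry is -1/2 in column a, so a enters.
Ratio test on column a — row 1: (19/8)/(9/8) = 19/9; row 2: (11/4)/(1/4) = 11; row 3: entry -17/8 ≤ 0. Minimum is 19/9 at row 1 (b leaves); pivot element 9/8.
Divide row 1 by 9/8; eliminate column a from the other rows.
After both pivots, the entry at the obj-row, column d is 52/9.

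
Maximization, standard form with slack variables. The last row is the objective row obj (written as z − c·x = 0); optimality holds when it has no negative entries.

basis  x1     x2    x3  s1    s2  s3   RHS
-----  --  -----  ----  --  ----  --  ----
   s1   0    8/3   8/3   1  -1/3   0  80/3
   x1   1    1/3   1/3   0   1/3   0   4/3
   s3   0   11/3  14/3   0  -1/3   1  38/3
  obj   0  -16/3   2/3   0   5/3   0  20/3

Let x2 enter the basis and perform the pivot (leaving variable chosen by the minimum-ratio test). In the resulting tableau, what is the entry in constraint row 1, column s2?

-1/11

Ratio test on column x2 — row 1: (80/3)/(8/3) = 10; row 2: (4/3)/(1/3) = 4; row 3: (38/3)/(11/3) = 38/11. Minimum is 38/11 at row 3 (s3 leaves); pivot element 11/3.
Divide row 3 by 11/3; eliminate column x2 from the other rows.
Row 1 update in column s2: -1/3 − (8/3)·(-1/11) = -1/11.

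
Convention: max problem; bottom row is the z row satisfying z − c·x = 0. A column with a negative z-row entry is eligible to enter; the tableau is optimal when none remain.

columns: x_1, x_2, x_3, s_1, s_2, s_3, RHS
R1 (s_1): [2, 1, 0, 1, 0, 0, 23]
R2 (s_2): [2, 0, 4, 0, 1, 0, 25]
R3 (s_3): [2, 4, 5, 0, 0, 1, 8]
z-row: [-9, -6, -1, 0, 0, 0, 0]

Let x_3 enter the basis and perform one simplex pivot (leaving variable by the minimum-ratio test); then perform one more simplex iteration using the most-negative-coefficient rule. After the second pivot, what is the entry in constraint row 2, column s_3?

-1

Ratio test on column x_3 — row 1: entry 0 ≤ 0; row 2: 25/4 = 25/4; row 3: 8/5 = 8/5. Minimum is 8/5 at row 3 (s_3 leaves); pivot element 5.
Divide row 3 by 5; eliminate column x_3 from the other rows.
Second iteration: most negative z-row entry is -43/5 in column x_1, so x_1 enters.
Ratio test on column x_1 — row 1: 23/2 = 23/2; row 2: (93/5)/(2/5) = 93/2; row 3: (8/5)/(2/5) = 4. Minimum is 4 at row 3 (x_3 leaves); pivot element 2/5.
Divide row 3 by 2/5; eliminate column x_1 from the other rows.
After both pivots, the entry at constraint row 2, column s_3 is -1.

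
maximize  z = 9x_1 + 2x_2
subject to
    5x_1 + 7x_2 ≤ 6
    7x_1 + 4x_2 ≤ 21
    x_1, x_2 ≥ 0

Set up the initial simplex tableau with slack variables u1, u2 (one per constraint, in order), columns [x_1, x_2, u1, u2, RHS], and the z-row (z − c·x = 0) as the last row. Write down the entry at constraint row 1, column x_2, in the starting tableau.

Constraint 1 has coefficient 7 on x_2.

7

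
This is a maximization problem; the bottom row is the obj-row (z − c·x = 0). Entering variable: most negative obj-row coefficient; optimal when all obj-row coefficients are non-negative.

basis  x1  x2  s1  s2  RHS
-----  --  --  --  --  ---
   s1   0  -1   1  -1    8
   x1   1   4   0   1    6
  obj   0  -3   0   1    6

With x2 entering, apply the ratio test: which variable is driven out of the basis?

Column x2 entries and ratios — s1: -1 ≤ 0, skip; x1: 6/4 = 3/2.
Smallest ratio is 3/2 in the row of x1, so x1 leaves.

x1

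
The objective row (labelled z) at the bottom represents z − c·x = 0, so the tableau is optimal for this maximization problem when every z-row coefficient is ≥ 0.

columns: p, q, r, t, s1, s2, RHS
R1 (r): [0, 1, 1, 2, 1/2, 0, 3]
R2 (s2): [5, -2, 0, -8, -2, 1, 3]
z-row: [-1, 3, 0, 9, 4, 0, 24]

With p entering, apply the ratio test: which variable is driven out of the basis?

s2

Column p entries and ratios — r: 0 ≤ 0, skip; s2: 3/5 = 3/5.
Smallest ratio is 3/5 in the row of s2, so s2 leaves.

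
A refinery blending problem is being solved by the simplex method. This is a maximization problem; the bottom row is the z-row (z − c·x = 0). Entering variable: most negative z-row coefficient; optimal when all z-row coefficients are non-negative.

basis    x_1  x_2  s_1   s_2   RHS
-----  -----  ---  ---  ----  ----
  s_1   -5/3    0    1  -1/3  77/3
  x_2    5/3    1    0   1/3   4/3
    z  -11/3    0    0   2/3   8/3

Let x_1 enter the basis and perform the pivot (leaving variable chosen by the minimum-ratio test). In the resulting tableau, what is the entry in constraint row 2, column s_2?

Ratio test on column x_1 — row 1: entry -5/3 ≤ 0; row 2: (4/3)/(5/3) = 4/5. Minimum is 4/5 at row 2 (x_2 leaves); pivot element 5/3.
Divide row 2 by 5/3; eliminate column x_1 from the other rows.
In the new row 2, the s_2 entry is the old entry divided by the pivot: (1/3)/(5/3) = 1/5.

1/5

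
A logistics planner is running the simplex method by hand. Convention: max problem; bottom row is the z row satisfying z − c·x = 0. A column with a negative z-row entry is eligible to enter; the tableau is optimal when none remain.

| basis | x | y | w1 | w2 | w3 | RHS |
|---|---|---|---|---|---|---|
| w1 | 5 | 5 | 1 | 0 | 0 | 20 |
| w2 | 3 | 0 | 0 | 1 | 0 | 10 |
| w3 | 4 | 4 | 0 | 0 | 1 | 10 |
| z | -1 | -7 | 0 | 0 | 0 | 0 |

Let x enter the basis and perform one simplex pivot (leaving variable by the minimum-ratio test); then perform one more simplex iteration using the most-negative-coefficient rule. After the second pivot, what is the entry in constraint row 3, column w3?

Ratio test on column x — row 1: 20/5 = 4; row 2: 10/3 = 10/3; row 3: 10/4 = 5/2. Minimum is 5/2 at row 3 (w3 leaves); pivot element 4.
Divide row 3 by 4; eliminate column x from the other rows.
Second iteration: most negative z-row entry is -6 in column y, so y enters.
Ratio test on column y — row 1: entry 0 ≤ 0; row 2: entry -3 ≤ 0; row 3: (5/2)/1 = 5/2. Minimum is 5/2 at row 3 (x leaves); pivot element 1.
Divide row 3 by 1; eliminate column y from the other rows.
After both pivots, the entry at constraint row 3, column w3 is 1/4.

1/4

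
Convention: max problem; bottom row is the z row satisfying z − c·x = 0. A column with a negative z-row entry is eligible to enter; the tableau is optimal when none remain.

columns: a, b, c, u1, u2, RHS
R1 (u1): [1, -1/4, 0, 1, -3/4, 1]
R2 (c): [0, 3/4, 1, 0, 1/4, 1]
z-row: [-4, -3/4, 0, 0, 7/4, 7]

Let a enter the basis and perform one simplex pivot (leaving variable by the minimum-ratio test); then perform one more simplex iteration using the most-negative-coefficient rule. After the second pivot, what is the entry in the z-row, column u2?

-2/3

Ratio test on column a — row 1: 1/1 = 1; row 2: entry 0 ≤ 0. Minimum is 1 at row 1 (u1 leaves); pivot element 1.
Divide row 1 by 1; eliminate column a from the other rows.
Second iteration: most negative z-row entry is -7/4 in column b, so b enters.
Ratio test on column b — row 1: entry -1/4 ≤ 0; row 2: 1/(3/4) = 4/3. Minimum is 4/3 at row 2 (c leaves); pivot element 3/4.
Divide row 2 by 3/4; eliminate column b from the other rows.
After both pivots, the entry at the z-row, column u2 is -2/3.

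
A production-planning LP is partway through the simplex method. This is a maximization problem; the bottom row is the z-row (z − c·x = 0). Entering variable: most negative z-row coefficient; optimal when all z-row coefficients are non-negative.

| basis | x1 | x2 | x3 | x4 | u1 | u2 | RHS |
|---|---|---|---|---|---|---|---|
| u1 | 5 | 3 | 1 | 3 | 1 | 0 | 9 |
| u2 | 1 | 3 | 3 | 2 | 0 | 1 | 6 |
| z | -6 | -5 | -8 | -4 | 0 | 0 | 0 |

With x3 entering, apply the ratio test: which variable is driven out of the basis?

Column x3 entries and ratios — u1: 9/1 = 9; u2: 6/3 = 2.
Smallest ratio is 2 in the row of u2, so u2 leaves.

u2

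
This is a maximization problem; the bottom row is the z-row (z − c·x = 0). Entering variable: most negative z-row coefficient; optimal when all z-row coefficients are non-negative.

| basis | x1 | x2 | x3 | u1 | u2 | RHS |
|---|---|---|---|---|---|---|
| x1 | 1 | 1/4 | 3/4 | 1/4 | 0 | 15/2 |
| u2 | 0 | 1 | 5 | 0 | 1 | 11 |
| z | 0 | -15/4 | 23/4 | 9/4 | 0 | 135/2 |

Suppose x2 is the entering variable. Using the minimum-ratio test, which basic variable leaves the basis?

u2

Column x2 entries and ratios — x1: (15/2)/(1/4) = 30; u2: 11/1 = 11.
Smallest ratio is 11 in the row of u2, so u2 leaves.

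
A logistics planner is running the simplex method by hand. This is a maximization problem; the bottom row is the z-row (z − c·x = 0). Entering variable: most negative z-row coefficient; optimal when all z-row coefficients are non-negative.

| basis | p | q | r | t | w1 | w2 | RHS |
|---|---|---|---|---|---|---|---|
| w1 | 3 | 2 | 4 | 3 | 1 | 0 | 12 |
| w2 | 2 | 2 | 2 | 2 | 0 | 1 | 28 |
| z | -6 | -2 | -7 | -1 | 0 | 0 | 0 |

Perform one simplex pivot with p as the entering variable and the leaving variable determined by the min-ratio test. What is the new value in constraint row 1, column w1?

Ratio test on column p — row 1: 12/3 = 4; row 2: 28/2 = 14. Minimum is 4 at row 1 (w1 leaves); pivot element 3.
Divide row 1 by 3; eliminate column p from the other rows.
In the new row 1, the w1 entry is the old entry divided by the pivot: 1/3 = 1/3.

1/3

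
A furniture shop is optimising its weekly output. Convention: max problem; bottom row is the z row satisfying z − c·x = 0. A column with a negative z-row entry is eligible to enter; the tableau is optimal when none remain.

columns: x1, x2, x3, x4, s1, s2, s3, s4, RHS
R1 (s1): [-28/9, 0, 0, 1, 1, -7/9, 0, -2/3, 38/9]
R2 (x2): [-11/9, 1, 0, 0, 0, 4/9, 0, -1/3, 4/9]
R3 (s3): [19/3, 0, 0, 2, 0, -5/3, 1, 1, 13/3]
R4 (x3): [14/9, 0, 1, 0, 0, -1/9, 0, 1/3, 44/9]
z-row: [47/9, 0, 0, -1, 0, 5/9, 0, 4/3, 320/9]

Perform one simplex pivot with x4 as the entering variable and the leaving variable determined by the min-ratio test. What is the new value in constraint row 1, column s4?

-7/6

Ratio test on column x4 — row 1: (38/9)/1 = 38/9; row 2: entry 0 ≤ 0; row 3: (13/3)/2 = 13/6; row 4: entry 0 ≤ 0. Minimum is 13/6 at row 3 (s3 leaves); pivot element 2.
Divide row 3 by 2; eliminate column x4 from the other rows.
Row 1 update in column s4: -2/3 − 1·(1/2) = -7/6.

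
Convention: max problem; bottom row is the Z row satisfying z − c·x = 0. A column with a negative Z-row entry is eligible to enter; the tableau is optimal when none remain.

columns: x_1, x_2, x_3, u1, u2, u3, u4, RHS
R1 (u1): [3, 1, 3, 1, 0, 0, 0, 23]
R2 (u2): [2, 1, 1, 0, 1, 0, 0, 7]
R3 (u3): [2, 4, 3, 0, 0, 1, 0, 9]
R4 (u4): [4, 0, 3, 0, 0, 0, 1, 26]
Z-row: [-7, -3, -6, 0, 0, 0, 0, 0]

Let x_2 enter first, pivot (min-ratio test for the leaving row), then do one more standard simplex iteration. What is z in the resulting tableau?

Ratio test on column x_2 — row 1: 23/1 = 23; row 2: 7/1 = 7; row 3: 9/4 = 9/4; row 4: entry 0 ≤ 0. Minimum is 9/4 at row 3 (u3 leaves); pivot element 4.
Pivot on row 3; the Z-row RHS becomes 0 − (-3)·(9/4) = 27/4.
Next entering variable (most negative Z-row entry -11/2): x_1.
Ratio test on column x_1 — row 1: (83/4)/(5/2) = 83/10; row 2: (19/4)/(3/2) = 19/6; row 3: (9/4)/(1/2) = 9/2; row 4: 26/4 = 13/2. Minimum is 19/6 at row 2 (u2 leaves); pivot element 3/2.
After the second pivot the Z-row RHS is 27/4 − (-11/2)·(19/6) = 145/6.

145/6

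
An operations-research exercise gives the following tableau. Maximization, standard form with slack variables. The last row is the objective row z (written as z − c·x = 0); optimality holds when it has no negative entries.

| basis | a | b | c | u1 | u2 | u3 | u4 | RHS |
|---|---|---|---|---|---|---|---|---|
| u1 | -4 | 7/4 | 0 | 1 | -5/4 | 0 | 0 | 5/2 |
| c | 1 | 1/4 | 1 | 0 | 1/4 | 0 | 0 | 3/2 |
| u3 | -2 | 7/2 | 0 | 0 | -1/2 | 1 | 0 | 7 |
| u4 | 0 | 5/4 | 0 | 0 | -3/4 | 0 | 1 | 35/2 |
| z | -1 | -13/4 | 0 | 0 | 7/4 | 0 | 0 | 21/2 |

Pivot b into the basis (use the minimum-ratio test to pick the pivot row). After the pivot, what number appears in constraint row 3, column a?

6

Ratio test on column b — row 1: (5/2)/(7/4) = 10/7; row 2: (3/2)/(1/4) = 6; row 3: 7/(7/2) = 2; row 4: (35/2)/(5/4) = 14. Minimum is 10/7 at row 1 (u1 leaves); pivot element 7/4.
Divide row 1 by 7/4; eliminate column b from the other rows.
Row 3 update in column a: -2 − (7/2)·(-16/7) = 6.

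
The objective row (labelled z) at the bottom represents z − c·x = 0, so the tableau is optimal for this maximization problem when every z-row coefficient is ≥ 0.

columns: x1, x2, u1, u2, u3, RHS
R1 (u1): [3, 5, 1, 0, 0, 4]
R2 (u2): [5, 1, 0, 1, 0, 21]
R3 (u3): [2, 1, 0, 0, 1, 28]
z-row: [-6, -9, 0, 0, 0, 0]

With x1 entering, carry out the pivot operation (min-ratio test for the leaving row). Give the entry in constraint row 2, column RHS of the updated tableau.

Ratio test on column x1 — row 1: 4/3 = 4/3; row 2: 21/5 = 21/5; row 3: 28/2 = 14. Minimum is 4/3 at row 1 (u1 leaves); pivot element 3.
Divide row 1 by 3; eliminate column x1 from the other rows.
Row 2 update in column RHS: 21 − 5·(4/3) = 43/3.

43/3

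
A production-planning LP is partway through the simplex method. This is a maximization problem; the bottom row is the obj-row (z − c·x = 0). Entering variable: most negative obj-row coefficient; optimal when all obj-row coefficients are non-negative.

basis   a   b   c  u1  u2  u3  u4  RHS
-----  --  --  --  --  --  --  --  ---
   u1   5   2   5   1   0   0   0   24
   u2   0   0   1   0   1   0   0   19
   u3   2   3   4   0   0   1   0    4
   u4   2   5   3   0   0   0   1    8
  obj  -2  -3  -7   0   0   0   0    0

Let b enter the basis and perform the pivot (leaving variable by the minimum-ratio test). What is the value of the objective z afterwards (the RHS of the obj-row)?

4

Ratio test on column b — row 1: 24/2 = 12; row 2: entry 0 ≤ 0; row 3: 4/3 = 4/3; row 4: 8/5 = 8/5. Minimum is 4/3 at row 3 (u3 leaves); pivot element 3.
Pivot on row 3; the obj-row RHS becomes 0 − (-3)·(4/3) = 4.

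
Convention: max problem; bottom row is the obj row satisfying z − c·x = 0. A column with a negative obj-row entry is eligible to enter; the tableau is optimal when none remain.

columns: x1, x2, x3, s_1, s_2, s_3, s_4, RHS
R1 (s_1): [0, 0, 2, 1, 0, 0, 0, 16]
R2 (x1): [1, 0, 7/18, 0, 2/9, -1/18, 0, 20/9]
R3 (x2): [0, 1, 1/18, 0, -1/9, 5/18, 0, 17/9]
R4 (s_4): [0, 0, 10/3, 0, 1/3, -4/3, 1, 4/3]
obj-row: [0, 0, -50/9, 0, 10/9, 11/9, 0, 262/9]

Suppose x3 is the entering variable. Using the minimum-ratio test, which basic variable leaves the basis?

Column x3 entries and ratios — s_1: 16/2 = 8; x1: (20/9)/(7/18) = 40/7; x2: (17/9)/(1/18) = 34; s_4: (4/3)/(10/3) = 2/5.
Smallest ratio is 2/5 in the row of s_4, so s_4 leaves.

s_4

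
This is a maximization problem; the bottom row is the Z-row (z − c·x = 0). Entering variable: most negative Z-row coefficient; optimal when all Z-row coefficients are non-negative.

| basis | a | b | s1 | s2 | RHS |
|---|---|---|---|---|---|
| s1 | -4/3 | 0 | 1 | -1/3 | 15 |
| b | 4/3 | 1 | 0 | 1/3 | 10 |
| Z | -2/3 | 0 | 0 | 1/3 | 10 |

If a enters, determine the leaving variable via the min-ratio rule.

Column a entries and ratios — s1: -4/3 ≤ 0, skip; b: 10/(4/3) = 15/2.
Smallest ratio is 15/2 in the row of b, so b leaves.

b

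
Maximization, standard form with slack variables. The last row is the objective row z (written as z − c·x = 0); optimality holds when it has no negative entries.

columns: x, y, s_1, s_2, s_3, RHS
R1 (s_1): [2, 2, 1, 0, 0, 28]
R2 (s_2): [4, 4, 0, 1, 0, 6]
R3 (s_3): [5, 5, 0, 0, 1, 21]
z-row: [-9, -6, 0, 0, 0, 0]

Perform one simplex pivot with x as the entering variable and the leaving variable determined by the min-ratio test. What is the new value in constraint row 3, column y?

0

Ratio test on column x — row 1: 28/2 = 14; row 2: 6/4 = 3/2; row 3: 21/5 = 21/5. Minimum is 3/2 at row 2 (s_2 leaves); pivot element 4.
Divide row 2 by 4; eliminate column x from the other rows.
Row 3 update in column y: 5 − 5·1 = 0.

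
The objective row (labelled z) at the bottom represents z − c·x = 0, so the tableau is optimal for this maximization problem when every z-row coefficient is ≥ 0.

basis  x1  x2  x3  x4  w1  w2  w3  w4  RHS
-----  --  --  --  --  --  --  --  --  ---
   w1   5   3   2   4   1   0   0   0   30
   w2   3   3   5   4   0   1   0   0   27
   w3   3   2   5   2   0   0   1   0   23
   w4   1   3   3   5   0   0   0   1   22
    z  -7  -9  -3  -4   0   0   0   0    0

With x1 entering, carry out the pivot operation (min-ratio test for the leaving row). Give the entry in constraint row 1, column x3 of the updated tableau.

Ratio test on column x1 — row 1: 30/5 = 6; row 2: 27/3 = 9; row 3: 23/3 = 23/3; row 4: 22/1 = 22. Minimum is 6 at row 1 (w1 leaves); pivot element 5.
Divide row 1 by 5; eliminate column x1 from the other rows.
In the new row 1, the x3 entry is the old entry divided by the pivot: 2/5 = 2/5.

2/5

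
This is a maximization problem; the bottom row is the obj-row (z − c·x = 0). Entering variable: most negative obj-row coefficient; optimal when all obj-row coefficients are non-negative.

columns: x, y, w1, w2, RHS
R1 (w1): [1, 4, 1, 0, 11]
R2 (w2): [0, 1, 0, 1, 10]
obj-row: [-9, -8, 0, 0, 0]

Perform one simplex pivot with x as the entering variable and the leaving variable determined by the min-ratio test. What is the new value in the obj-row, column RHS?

99

Ratio test on column x — row 1: 11/1 = 11; row 2: entry 0 ≤ 0. Minimum is 11 at row 1 (w1 leaves); pivot element 1.
Divide row 1 by 1; eliminate column x from the other rows.
obj-row update in column RHS: 0 − (-9)·11 = 99.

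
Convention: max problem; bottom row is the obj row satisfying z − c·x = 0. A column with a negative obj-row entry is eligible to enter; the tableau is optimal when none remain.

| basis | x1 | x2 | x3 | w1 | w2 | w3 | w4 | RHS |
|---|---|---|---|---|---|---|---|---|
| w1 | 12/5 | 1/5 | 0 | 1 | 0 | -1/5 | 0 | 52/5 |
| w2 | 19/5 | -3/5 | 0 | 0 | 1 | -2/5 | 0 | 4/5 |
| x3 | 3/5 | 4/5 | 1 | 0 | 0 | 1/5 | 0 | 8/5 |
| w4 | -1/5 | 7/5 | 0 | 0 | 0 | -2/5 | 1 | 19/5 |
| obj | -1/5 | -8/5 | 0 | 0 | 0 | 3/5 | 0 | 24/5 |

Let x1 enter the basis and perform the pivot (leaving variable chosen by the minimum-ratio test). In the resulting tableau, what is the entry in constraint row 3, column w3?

5/19

Ratio test on column x1 — row 1: (52/5)/(12/5) = 13/3; row 2: (4/5)/(19/5) = 4/19; row 3: (8/5)/(3/5) = 8/3; row 4: entry -1/5 ≤ 0. Minimum is 4/19 at row 2 (w2 leaves); pivot element 19/5.
Divide row 2 by 19/5; eliminate column x1 from the other rows.
Row 3 update in column w3: 1/5 − (3/5)·(-2/19) = 5/19.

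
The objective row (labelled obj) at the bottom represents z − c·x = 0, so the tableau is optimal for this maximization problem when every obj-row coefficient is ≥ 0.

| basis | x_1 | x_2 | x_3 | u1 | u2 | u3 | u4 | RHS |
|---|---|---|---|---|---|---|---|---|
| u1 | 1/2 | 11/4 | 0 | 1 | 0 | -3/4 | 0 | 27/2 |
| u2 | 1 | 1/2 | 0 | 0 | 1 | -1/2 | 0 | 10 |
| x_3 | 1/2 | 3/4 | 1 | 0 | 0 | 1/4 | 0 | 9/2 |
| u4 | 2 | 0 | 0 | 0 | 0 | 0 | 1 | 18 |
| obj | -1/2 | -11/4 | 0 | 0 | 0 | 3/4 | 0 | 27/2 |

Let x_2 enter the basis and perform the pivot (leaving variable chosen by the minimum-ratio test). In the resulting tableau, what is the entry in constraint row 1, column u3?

-3/11

Ratio test on column x_2 — row 1: (27/2)/(11/4) = 54/11; row 2: 10/(1/2) = 20; row 3: (9/2)/(3/4) = 6; row 4: entry 0 ≤ 0. Minimum is 54/11 at row 1 (u1 leaves); pivot element 11/4.
Divide row 1 by 11/4; eliminate column x_2 from the other rows.
In the new row 1, the u3 entry is the old entry divided by the pivot: (-3/4)/(11/4) = -3/11.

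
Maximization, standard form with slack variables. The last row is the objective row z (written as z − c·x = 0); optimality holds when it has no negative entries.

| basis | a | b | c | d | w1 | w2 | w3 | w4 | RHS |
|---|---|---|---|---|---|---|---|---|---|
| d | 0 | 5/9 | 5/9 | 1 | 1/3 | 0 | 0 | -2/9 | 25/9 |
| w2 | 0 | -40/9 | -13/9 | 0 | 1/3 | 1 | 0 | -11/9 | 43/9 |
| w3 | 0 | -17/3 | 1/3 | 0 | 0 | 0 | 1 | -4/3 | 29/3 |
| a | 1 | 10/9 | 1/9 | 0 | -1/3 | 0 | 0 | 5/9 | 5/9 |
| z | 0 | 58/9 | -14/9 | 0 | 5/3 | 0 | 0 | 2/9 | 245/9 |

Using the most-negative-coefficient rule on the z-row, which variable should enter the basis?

Negative z-row entries: c: -14/9.
The most negative is -14/9 in column c, so c enters.

c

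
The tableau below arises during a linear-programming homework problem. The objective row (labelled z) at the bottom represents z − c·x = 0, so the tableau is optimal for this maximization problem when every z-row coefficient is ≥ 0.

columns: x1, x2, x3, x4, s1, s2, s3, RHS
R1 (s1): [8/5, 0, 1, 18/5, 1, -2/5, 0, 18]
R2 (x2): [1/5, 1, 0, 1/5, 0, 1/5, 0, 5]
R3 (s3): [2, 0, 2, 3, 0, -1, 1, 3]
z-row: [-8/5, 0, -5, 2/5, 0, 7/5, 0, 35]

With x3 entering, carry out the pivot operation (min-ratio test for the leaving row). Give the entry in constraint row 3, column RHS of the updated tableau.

3/2

Ratio test on column x3 — row 1: 18/1 = 18; row 2: entry 0 ≤ 0; row 3: 3/2 = 3/2. Minimum is 3/2 at row 3 (s3 leaves); pivot element 2.
Divide row 3 by 2; eliminate column x3 from the other rows.
In the new row 3, the RHS entry is the old entry divided by the pivot: 3/2 = 3/2.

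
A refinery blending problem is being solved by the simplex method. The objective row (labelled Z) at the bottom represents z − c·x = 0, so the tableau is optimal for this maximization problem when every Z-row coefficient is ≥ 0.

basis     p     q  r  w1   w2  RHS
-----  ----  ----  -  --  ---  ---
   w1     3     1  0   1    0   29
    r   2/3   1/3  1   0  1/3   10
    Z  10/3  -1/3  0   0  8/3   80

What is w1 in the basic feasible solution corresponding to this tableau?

29

w1 is basic (row 1); its value is the RHS of that row, 29.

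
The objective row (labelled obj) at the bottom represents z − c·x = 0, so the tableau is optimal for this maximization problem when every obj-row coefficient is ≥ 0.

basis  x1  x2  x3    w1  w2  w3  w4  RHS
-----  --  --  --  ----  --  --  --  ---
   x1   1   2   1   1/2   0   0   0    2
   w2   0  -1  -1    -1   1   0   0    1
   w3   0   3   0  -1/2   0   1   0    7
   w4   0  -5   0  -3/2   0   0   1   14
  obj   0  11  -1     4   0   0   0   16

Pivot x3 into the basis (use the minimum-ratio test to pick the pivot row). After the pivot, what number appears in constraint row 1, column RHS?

2

Ratio test on column x3 — row 1: 2/1 = 2; row 2: entry -1 ≤ 0; row 3: entry 0 ≤ 0; row 4: entry 0 ≤ 0. Minimum is 2 at row 1 (x1 leaves); pivot element 1.
Divide row 1 by 1; eliminate column x3 from the other rows.
In the new row 1, the RHS entry is the old entry divided by the pivot: 2/1 = 2.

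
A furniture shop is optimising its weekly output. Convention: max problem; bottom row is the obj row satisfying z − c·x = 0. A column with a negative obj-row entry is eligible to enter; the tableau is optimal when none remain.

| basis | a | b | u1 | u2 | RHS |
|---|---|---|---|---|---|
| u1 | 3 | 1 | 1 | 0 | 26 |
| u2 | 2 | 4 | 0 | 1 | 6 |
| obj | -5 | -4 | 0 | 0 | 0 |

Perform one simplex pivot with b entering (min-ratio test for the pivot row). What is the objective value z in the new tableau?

Ratio test on column b — row 1: 26/1 = 26; row 2: 6/4 = 3/2. Minimum is 3/2 at row 2 (u2 leaves); pivot element 4.
Pivot on row 2; the obj-row RHS becomes 0 − (-4)·(3/2) = 6.

6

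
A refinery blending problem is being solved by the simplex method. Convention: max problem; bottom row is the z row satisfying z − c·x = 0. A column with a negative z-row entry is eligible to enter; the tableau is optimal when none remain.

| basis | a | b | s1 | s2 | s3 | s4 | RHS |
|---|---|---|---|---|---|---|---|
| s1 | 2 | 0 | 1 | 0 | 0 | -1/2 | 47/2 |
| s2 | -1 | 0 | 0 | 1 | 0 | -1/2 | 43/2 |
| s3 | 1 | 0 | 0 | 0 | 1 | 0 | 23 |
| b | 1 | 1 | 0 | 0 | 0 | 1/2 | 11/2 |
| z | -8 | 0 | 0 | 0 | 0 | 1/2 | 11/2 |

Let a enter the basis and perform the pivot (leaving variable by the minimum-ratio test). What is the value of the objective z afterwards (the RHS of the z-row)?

99/2

Ratio test on column a — row 1: (47/2)/2 = 47/4; row 2: entry -1 ≤ 0; row 3: 23/1 = 23; row 4: (11/2)/1 = 11/2. Minimum is 11/2 at row 4 (b leaves); pivot element 1.
Pivot on row 4; the z-row RHS becomes 11/2 − (-8)·(11/2) = 99/2.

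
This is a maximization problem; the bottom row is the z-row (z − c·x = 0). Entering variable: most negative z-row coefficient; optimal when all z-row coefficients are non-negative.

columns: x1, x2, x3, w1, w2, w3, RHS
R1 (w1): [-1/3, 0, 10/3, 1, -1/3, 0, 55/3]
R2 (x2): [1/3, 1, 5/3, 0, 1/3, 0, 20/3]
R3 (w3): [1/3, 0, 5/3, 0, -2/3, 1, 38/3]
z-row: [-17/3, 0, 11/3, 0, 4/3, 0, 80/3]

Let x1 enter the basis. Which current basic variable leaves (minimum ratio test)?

Column x1 entries and ratios — w1: -1/3 ≤ 0, skip; x2: (20/3)/(1/3) = 20; w3: (38/3)/(1/3) = 38.
Smallest ratio is 20 in the row of x2, so x2 leaves.

x2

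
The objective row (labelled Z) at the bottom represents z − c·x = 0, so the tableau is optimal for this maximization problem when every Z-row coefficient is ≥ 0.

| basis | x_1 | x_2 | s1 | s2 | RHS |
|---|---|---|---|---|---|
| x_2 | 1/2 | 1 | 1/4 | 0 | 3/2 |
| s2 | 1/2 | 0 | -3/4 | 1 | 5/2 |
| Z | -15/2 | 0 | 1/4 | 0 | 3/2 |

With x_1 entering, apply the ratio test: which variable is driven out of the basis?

x_2

Column x_1 entries and ratios — x_2: (3/2)/(1/2) = 3; s2: (5/2)/(1/2) = 5.
Smallest ratio is 3 in the row of x_2, so x_2 leaves.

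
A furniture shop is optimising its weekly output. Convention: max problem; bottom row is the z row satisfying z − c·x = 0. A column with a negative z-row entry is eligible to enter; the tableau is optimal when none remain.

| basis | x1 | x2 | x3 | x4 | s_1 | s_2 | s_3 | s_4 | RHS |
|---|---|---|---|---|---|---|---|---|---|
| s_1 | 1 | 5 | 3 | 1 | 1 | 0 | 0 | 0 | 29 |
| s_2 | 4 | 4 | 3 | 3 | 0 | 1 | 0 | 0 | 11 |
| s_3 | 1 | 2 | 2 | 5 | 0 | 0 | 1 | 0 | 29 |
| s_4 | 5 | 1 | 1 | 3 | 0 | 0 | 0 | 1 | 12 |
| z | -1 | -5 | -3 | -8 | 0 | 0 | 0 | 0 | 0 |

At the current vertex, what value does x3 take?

x3 is not in the basis, so in the current basic feasible solution x3 = 0.

0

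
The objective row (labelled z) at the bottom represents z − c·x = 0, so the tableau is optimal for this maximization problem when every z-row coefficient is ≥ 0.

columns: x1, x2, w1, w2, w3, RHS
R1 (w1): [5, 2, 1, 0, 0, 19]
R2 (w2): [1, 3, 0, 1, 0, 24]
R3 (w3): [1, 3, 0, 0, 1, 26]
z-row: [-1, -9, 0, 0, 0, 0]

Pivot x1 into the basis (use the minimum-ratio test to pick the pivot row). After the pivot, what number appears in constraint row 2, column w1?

-1/5

Ratio test on column x1 — row 1: 19/5 = 19/5; row 2: 24/1 = 24; row 3: 26/1 = 26. Minimum is 19/5 at row 1 (w1 leaves); pivot element 5.
Divide row 1 by 5; eliminate column x1 from the other rows.
Row 2 update in column w1: 0 − 1·(1/5) = -1/5.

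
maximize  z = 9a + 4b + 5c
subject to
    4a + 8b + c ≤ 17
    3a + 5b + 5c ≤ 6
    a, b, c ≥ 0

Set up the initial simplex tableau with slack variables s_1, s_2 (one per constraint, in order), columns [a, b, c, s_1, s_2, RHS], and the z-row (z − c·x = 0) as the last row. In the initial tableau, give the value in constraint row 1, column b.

Constraint 1 has coefficient 8 on b.

8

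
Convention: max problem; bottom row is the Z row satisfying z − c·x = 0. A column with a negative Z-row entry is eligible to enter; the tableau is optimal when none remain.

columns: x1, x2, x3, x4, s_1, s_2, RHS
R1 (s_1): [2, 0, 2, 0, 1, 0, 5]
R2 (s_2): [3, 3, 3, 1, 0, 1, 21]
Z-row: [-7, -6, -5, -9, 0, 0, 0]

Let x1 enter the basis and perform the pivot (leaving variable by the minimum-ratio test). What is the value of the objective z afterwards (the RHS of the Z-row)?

35/2

Ratio test on column x1 — row 1: 5/2 = 5/2; row 2: 21/3 = 7. Minimum is 5/2 at row 1 (s_1 leaves); pivot element 2.
Pivot on row 1; the Z-row RHS becomes 0 − (-7)·(5/2) = 35/2.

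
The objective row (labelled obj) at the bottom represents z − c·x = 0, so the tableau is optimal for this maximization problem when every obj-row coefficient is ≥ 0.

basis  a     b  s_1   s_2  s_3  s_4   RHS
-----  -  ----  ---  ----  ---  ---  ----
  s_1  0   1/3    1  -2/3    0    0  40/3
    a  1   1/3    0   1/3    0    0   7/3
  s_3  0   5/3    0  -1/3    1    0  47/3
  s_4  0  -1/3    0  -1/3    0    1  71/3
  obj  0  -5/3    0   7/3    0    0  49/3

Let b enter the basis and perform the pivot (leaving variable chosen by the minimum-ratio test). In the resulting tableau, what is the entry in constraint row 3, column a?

-5

Ratio test on column b — row 1: (40/3)/(1/3) = 40; row 2: (7/3)/(1/3) = 7; row 3: (47/3)/(5/3) = 47/5; row 4: entry -1/3 ≤ 0. Minimum is 7 at row 2 (a leaves); pivot element 1/3.
Divide row 2 by 1/3; eliminate column b from the other rows.
Row 3 update in column a: 0 − (5/3)·3 = -5.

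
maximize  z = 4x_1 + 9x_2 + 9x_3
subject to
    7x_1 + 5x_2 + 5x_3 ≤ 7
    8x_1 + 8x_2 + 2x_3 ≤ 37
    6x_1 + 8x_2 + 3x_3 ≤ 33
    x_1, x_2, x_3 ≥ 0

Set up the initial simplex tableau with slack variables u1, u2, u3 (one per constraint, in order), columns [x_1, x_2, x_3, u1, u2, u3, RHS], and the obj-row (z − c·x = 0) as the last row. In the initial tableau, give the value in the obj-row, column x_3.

The obj-row carries the negated objective coefficients: the x_3 entry is -9.

-9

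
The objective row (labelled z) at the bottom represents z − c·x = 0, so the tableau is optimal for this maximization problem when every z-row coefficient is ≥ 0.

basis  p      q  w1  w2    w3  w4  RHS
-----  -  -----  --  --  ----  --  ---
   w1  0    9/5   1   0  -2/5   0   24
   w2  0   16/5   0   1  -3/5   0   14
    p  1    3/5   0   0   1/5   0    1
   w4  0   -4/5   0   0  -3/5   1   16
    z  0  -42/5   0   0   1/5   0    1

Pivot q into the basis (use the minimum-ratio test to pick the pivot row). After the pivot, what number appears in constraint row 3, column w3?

Ratio test on column q — row 1: 24/(9/5) = 40/3; row 2: 14/(16/5) = 35/8; row 3: 1/(3/5) = 5/3; row 4: entry -4/5 ≤ 0. Minimum is 5/3 at row 3 (p leaves); pivot element 3/5.
Divide row 3 by 3/5; eliminate column q from the other rows.
In the new row 3, the w3 entry is the old entry divided by the pivot: (1/5)/(3/5) = 1/3.

1/3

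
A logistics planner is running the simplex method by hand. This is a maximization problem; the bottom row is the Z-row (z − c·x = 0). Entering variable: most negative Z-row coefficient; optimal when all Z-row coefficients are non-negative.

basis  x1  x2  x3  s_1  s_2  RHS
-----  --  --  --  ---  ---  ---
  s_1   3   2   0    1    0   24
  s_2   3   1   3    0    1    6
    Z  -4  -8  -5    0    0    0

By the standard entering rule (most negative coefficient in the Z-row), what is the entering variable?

Negative Z-row entries: x1: -4, x2: -8, x3: -5.
The most negative is -8 in column x2, so x2 enters.

x2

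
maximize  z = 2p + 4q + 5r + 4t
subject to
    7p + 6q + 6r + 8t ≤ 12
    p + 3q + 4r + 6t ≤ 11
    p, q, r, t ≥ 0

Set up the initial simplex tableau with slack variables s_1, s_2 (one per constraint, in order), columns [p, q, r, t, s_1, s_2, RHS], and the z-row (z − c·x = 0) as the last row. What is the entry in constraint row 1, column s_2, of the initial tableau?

0

Slack s_2 belongs to constraint 2; its column is the unit vector e_2, so the entry in row 1 is 0.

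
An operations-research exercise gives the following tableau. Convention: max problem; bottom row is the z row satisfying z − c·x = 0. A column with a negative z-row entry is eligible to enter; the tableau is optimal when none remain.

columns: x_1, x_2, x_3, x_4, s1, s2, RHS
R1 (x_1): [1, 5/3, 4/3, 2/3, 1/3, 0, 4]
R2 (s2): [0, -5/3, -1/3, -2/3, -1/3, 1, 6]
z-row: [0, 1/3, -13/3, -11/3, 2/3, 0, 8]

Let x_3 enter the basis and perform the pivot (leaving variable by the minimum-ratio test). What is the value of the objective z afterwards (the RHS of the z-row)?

21

Ratio test on column x_3 — row 1: 4/(4/3) = 3; row 2: entry -1/3 ≤ 0. Minimum is 3 at row 1 (x_1 leaves); pivot element 4/3.
Pivot on row 1; the z-row RHS becomes 8 − (-13/3)·3 = 21.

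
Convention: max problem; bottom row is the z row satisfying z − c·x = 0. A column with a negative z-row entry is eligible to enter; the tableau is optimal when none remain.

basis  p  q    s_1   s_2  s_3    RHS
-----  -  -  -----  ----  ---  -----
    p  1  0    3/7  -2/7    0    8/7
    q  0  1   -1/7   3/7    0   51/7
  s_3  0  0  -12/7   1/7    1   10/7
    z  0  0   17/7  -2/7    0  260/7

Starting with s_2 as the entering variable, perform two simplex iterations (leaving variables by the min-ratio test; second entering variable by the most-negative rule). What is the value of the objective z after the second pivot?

Ratio test on column s_2 — row 1: entry -2/7 ≤ 0; row 2: (51/7)/(3/7) = 17; row 3: (10/7)/(1/7) = 10. Minimum is 10 at row 3 (s_3 leaves); pivot element 1/7.
Pivot on row 3; the z-row RHS becomes 260/7 − (-2/7)·10 = 40.
Next entering variable (most negative z-row entry -1): s_1.
Ratio test on column s_1 — row 1: entry -3 ≤ 0; row 2: 3/5 = 3/5; row 3: entry -12 ≤ 0. Minimum is 3/5 at row 2 (q leaves); pivot element 5.
After the second pivot the z-row RHS is 40 − (-1)·(3/5) = 203/5.

203/5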